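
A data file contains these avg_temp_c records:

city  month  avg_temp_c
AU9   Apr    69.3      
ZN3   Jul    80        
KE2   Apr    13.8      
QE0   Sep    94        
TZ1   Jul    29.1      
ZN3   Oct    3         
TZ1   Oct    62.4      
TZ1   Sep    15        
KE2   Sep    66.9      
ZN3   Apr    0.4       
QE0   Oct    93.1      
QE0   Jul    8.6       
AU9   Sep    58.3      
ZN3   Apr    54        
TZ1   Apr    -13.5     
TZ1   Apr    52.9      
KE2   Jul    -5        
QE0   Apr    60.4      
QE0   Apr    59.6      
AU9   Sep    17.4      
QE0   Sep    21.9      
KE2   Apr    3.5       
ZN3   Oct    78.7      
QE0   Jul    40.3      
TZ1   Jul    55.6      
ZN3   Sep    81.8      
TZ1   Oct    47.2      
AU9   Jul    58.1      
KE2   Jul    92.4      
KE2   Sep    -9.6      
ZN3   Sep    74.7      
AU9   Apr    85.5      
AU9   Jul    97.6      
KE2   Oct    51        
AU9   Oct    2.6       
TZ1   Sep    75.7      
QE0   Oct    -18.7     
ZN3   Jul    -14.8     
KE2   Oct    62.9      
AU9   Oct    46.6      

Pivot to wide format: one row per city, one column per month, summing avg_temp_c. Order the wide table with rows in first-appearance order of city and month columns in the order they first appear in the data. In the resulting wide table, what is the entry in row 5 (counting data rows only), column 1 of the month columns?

With rows in first-appearance order of city, row 5 is city=TZ1. month columns in first-appearance order: Apr, Jul, Sep, Oct; column 1 is Apr.
Long rows with city=TZ1, month=Apr: -13.5 + 52.9 = 39.4.

39.4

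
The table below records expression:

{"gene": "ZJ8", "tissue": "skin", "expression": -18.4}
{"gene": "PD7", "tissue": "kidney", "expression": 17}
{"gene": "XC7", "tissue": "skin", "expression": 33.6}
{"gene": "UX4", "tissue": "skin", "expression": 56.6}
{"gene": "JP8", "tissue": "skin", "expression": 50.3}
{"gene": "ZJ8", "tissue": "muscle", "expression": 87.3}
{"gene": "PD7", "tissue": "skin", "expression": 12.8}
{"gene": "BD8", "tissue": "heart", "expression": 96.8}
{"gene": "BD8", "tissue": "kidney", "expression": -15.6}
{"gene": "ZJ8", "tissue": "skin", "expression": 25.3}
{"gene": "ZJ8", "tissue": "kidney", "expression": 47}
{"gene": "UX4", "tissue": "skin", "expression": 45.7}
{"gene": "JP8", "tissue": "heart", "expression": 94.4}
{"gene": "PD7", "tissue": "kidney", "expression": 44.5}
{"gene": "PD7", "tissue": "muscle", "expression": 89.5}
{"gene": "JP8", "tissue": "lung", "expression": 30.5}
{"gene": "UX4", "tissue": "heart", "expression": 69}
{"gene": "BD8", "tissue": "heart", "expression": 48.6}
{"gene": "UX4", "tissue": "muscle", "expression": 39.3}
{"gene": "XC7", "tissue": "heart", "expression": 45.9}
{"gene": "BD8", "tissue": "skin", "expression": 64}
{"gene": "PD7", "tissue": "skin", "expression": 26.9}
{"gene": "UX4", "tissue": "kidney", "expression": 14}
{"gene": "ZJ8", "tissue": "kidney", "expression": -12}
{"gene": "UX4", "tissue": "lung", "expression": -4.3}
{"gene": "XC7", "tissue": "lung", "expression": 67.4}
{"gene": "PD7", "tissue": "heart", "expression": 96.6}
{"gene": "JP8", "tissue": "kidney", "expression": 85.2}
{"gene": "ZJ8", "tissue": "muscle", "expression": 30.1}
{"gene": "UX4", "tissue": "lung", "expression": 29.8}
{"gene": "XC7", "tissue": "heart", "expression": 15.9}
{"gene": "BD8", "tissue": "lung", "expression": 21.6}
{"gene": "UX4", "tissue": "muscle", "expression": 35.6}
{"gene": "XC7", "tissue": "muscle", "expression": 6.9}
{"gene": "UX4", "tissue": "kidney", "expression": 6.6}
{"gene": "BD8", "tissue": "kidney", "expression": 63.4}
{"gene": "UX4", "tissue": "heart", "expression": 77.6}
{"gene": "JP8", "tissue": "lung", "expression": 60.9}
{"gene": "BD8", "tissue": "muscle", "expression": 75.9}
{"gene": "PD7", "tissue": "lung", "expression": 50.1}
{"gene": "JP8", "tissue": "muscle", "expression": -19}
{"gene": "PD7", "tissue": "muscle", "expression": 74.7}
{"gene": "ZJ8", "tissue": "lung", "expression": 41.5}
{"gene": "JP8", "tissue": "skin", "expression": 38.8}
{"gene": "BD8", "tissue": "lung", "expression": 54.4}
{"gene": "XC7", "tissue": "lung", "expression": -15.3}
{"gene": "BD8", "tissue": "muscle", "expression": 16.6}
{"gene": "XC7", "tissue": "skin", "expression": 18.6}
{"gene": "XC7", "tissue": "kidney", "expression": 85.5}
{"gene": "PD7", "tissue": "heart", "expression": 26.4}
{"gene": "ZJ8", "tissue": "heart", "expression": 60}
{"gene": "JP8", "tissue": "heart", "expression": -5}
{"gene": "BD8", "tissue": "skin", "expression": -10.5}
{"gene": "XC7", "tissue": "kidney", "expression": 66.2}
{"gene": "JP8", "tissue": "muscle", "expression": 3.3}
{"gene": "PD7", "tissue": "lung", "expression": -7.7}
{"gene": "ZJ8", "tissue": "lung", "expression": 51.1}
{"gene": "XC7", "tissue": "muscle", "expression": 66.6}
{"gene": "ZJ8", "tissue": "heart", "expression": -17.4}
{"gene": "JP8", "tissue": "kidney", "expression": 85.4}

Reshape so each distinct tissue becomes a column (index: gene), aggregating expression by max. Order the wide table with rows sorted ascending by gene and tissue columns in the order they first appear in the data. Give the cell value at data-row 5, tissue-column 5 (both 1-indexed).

With rows sorted ascending by gene, row 5 is gene=XC7. tissue columns in first-appearance order: skin, kidney, muscle, heart, lung; column 5 is lung.
Long rows with gene=XC7, tissue=lung: max(67.4, -15.3) = 67.4.

67.4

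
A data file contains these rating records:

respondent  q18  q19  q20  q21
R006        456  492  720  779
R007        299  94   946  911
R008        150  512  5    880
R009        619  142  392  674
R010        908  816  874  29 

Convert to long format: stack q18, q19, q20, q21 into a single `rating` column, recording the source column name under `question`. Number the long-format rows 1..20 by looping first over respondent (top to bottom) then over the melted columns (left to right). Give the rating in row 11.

20 rows total (5 × 4). Row 11: index ⌊(11-1)/4⌋ = 2 into respondent → R008; (11-1) mod 4 = 2 into the melted columns → q20.
So row 11 is (R008, q20, 5); rating = 5.

5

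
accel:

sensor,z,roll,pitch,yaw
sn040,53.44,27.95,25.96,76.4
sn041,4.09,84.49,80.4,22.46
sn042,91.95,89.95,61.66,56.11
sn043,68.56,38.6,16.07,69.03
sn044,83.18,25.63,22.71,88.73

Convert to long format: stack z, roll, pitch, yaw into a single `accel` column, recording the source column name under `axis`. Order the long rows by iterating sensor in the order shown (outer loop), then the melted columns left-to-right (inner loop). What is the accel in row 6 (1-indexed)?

84.49

20 rows total (5 × 4). Row 6: index ⌊(6-1)/4⌋ = 1 into sensor → sn041; (6-1) mod 4 = 1 into the melted columns → roll.
So row 6 is (sn041, roll, 84.49); accel = 84.49.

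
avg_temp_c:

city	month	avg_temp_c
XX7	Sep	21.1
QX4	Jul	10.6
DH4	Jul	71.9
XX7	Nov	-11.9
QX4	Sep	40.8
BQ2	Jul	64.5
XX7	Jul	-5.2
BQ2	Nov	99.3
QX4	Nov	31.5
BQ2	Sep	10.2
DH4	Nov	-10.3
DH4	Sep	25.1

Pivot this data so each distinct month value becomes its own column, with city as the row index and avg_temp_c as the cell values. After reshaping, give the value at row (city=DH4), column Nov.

-10.3

Wide layout: rows indexed by city, columns are the 3 distinct month values (Sep, Jul, Nov).
Cell (city=DH4, month=Nov) draws from the long row where city=DH4 and month=Nov, which has avg_temp_c=-10.3.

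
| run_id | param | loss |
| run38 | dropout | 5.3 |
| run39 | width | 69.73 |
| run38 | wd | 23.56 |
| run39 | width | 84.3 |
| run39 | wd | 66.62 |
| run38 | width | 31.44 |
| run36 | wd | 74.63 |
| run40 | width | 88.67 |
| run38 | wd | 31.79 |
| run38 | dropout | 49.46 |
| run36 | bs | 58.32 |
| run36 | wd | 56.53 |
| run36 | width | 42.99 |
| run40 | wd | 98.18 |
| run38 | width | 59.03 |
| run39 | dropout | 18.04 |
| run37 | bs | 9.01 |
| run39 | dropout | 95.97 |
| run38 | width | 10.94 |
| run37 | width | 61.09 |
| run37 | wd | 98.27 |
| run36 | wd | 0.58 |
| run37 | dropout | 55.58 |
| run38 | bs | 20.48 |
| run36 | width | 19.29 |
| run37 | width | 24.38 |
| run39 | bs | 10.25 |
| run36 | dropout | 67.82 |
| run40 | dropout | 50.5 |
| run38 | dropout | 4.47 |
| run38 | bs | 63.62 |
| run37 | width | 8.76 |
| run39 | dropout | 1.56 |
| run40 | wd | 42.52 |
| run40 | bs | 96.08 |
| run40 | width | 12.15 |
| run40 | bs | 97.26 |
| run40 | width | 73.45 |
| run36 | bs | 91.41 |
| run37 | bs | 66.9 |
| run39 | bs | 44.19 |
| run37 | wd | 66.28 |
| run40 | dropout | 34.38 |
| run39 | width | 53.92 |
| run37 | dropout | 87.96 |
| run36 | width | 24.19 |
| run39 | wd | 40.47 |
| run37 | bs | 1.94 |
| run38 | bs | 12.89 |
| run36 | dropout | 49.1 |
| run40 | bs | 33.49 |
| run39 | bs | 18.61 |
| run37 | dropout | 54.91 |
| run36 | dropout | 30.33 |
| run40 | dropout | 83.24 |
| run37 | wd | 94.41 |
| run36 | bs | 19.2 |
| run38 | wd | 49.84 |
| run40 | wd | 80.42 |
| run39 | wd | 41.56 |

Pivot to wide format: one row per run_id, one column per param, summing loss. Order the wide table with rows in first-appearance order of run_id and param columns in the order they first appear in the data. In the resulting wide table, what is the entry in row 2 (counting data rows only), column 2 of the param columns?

207.95

With rows in first-appearance order of run_id, row 2 is run_id=run39. param columns in first-appearance order: dropout, width, wd, bs; column 2 is width.
Long rows with run_id=run39, param=width: 69.73 + 84.3 + 53.92 = 207.95.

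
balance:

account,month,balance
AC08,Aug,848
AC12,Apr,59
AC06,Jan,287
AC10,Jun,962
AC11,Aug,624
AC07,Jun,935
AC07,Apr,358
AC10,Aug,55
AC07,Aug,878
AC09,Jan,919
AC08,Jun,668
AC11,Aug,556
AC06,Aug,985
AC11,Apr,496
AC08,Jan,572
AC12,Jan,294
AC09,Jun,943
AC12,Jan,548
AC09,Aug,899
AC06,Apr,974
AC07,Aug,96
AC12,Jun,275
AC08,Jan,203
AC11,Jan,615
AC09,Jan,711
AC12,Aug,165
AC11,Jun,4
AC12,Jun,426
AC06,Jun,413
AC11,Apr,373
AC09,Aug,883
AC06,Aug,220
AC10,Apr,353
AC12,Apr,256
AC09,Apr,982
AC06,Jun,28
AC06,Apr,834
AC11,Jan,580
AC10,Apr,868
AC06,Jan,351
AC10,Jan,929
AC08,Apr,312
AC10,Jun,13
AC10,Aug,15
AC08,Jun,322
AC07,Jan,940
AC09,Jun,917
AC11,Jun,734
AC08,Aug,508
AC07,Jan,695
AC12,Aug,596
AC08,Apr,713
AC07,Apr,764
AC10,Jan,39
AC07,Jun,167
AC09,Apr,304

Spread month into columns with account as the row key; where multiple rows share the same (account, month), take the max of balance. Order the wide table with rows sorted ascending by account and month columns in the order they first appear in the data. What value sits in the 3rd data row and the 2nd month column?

713

With rows sorted ascending by account, row 3 is account=AC08. month columns in first-appearance order: Aug, Apr, Jan, Jun; column 2 is Apr.
Long rows with account=AC08, month=Apr: max(312, 713) = 713.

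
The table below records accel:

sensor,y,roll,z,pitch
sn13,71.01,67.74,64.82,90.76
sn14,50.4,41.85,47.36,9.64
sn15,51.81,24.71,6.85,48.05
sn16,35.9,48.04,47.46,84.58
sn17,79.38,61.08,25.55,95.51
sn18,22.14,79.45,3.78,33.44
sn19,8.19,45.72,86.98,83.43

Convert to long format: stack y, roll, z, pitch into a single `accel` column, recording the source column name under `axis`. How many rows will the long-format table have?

7 sensor values × 4 melted columns = 28 rows.

28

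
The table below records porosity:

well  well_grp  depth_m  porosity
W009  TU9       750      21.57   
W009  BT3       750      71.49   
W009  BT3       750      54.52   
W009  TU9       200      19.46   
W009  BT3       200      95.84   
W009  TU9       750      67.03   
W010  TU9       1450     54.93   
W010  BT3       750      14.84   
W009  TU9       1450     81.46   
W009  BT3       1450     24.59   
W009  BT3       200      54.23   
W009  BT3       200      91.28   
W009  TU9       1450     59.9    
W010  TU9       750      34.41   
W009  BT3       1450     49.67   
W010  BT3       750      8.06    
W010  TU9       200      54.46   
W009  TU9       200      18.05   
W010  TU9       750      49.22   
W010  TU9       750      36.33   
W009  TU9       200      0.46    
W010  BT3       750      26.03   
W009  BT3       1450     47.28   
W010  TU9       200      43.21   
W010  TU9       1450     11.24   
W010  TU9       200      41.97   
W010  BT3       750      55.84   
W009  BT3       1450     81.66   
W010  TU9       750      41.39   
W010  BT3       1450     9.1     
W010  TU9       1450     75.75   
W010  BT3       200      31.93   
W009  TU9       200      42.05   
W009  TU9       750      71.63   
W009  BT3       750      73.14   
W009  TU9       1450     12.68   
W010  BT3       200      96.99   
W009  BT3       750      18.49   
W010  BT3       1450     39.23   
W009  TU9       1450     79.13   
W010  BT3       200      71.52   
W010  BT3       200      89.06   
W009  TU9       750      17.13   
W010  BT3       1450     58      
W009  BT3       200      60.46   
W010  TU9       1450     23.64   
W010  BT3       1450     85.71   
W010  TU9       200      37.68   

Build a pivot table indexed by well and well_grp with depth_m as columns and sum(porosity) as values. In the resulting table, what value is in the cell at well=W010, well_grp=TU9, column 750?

Rows with well=W010, well_grp=TU9 and depth_m=750: porosity values are 34.41, 49.22, 36.33, 41.39.
34.41 + 49.22 + 36.33 + 41.39 = 161.35.

161.35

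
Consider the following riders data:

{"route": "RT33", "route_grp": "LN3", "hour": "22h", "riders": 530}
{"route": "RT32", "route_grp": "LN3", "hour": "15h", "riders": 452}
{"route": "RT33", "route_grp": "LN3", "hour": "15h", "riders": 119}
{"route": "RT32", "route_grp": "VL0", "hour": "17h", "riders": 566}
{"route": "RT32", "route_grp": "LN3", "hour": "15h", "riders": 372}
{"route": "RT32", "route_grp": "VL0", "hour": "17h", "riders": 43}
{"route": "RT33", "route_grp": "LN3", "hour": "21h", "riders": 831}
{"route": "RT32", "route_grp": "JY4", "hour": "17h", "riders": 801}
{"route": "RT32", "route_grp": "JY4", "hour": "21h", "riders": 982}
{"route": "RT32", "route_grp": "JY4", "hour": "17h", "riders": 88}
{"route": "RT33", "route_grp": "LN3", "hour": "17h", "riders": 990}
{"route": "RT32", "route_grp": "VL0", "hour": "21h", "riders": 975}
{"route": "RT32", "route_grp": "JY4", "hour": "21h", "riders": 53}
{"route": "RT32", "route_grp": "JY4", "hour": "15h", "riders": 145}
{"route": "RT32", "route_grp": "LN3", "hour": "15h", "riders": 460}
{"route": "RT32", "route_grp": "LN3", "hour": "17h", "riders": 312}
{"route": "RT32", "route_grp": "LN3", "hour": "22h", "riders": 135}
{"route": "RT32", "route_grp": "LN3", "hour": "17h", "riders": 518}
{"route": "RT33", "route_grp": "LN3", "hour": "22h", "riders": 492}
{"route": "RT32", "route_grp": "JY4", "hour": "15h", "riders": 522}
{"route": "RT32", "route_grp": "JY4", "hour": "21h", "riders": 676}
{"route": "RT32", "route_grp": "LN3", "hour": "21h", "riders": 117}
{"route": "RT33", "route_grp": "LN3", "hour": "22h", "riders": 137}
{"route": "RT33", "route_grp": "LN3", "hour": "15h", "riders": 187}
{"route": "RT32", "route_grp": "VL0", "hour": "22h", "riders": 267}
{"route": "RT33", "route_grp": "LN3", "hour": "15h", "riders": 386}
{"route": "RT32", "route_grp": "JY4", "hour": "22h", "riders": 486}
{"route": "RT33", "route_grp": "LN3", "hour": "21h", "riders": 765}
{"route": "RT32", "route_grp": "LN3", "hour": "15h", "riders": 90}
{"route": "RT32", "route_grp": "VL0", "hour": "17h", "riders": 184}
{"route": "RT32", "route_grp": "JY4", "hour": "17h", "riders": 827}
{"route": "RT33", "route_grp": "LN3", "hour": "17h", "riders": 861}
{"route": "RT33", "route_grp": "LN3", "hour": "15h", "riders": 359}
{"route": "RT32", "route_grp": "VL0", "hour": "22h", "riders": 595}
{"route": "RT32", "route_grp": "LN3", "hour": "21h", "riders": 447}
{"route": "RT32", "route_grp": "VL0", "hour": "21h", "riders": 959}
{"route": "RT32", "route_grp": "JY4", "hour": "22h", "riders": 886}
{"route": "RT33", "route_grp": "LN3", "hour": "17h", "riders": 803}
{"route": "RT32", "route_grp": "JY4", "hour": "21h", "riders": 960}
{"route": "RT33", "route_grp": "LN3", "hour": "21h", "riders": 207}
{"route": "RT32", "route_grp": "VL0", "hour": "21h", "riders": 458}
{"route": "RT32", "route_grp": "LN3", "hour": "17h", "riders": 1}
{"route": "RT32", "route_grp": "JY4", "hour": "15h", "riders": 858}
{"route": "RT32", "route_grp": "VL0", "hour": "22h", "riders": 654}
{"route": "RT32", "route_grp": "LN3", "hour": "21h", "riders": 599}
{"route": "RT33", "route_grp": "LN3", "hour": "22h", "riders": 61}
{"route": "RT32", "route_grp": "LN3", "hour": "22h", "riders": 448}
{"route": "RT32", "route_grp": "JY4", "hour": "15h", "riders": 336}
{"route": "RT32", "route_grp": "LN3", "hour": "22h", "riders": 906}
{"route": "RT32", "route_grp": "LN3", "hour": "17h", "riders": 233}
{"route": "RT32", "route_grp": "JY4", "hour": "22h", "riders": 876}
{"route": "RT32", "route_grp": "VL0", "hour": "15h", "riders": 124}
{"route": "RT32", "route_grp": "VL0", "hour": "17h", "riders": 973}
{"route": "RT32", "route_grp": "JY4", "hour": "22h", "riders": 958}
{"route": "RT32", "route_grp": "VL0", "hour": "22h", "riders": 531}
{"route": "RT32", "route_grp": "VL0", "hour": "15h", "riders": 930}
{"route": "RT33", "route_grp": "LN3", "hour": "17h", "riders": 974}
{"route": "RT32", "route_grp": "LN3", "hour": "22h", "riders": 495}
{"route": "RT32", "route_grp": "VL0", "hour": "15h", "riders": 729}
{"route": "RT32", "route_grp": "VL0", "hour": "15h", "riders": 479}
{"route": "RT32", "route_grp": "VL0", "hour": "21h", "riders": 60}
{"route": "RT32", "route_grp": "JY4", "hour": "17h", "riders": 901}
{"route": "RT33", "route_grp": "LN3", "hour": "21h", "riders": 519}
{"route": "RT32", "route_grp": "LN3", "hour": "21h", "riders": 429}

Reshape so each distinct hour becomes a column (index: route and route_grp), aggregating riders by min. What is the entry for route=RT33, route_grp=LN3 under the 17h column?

Rows with route=RT33, route_grp=LN3 and hour=17h: riders values are 990, 861, 803, 974.
min(990, 861, 803, 974) = 803.

803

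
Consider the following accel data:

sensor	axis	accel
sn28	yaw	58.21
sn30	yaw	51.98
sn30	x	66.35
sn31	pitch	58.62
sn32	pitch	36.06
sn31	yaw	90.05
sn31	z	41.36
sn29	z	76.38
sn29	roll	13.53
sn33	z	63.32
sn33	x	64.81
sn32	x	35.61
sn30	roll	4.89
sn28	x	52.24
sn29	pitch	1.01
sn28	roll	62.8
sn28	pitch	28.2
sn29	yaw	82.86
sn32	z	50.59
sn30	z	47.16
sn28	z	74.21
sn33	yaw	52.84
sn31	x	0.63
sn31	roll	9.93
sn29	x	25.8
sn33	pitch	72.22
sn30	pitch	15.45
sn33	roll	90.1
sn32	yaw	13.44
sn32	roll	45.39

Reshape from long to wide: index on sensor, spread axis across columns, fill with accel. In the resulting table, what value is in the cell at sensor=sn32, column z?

Wide layout: rows indexed by sensor, columns are the 5 distinct axis values (yaw, x, pitch, z, roll).
Cell (sensor=sn32, axis=z) draws from the long row where sensor=sn32 and axis=z, which has accel=50.59.

50.59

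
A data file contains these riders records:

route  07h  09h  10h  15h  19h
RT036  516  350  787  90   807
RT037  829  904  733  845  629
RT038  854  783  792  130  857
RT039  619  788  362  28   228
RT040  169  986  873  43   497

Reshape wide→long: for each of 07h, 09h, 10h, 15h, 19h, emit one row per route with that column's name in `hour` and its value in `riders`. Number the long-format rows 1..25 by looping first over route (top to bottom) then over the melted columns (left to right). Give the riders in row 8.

733

25 rows total (5 × 5). Row 8: index ⌊(8-1)/5⌋ = 1 into route → RT037; (8-1) mod 5 = 2 into the melted columns → 10h.
So row 8 is (RT037, 10h, 733); riders = 733.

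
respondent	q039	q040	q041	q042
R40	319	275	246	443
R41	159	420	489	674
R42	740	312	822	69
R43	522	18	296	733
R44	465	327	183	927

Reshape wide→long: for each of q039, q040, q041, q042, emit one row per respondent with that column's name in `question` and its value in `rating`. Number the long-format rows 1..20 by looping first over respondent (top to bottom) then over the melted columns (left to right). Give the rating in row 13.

522

20 rows total (5 × 4). Row 13: index ⌊(13-1)/4⌋ = 3 into respondent → R43; (13-1) mod 4 = 0 into the melted columns → q039.
So row 13 is (R43, q039, 522); rating = 522.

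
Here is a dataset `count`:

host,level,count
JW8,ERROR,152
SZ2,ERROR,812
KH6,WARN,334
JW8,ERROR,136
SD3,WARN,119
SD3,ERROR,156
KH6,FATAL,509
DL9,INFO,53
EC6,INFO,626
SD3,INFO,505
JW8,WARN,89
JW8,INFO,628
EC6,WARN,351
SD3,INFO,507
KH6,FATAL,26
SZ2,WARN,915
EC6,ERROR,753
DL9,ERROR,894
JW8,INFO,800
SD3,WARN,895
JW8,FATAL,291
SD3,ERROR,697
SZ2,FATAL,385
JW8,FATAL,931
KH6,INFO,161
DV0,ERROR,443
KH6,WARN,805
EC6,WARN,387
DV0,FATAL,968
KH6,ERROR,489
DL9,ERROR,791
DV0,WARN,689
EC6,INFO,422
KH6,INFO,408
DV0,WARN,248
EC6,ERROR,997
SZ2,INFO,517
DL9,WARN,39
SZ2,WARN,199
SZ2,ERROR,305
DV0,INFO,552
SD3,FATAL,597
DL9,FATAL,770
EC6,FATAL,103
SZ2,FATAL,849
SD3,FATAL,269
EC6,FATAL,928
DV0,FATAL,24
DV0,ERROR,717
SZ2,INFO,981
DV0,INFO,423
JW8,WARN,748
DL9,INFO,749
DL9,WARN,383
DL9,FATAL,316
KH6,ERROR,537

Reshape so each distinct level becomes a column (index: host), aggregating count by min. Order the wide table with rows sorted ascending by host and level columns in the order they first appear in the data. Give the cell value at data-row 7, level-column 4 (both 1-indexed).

With rows sorted ascending by host, row 7 is host=SZ2. level columns in first-appearance order: ERROR, WARN, FATAL, INFO; column 4 is INFO.
Long rows with host=SZ2, level=INFO: min(517, 981) = 517.

517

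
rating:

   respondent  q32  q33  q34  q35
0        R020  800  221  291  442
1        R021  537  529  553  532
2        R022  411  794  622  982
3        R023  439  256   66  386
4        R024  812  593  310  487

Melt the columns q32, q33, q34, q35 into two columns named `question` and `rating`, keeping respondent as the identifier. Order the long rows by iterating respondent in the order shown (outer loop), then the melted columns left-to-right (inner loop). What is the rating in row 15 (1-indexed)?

66

20 rows total (5 × 4). Row 15: index ⌊(15-1)/4⌋ = 3 into respondent → R023; (15-1) mod 4 = 2 into the melted columns → q34.
So row 15 is (R023, q34, 66); rating = 66.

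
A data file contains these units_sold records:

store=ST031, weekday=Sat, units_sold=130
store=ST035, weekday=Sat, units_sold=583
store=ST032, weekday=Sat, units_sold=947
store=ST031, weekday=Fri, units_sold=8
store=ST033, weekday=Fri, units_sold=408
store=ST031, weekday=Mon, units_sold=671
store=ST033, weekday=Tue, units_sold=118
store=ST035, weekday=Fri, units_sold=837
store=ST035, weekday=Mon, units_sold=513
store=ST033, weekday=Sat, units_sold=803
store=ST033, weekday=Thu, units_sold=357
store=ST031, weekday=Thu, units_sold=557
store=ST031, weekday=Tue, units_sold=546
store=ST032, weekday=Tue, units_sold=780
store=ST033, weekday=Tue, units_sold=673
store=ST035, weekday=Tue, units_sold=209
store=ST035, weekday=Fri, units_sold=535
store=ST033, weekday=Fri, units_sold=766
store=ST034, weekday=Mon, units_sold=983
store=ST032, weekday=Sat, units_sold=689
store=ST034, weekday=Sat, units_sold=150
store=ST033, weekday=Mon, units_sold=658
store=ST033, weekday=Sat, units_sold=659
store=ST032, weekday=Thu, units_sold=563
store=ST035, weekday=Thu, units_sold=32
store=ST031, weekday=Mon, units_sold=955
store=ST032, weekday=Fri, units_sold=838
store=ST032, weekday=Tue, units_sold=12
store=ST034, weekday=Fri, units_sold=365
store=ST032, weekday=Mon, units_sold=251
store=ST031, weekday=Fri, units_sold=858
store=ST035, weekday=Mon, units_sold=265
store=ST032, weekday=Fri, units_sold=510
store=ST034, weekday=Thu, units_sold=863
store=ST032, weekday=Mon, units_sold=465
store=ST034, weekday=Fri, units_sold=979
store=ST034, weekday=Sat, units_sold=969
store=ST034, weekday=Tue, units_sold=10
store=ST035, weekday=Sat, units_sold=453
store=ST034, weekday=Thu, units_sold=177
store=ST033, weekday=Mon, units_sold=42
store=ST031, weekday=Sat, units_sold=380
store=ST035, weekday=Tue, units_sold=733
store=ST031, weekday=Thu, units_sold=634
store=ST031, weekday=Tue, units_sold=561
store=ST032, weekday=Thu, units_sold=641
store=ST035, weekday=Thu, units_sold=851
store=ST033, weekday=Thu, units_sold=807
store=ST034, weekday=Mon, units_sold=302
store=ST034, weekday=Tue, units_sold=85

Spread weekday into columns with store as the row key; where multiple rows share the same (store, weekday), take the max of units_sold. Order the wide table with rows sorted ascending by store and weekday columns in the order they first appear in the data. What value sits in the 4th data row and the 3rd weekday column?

983

With rows sorted ascending by store, row 4 is store=ST034. weekday columns in first-appearance order: Sat, Fri, Mon, Tue, Thu; column 3 is Mon.
Long rows with store=ST034, weekday=Mon: max(983, 302) = 983.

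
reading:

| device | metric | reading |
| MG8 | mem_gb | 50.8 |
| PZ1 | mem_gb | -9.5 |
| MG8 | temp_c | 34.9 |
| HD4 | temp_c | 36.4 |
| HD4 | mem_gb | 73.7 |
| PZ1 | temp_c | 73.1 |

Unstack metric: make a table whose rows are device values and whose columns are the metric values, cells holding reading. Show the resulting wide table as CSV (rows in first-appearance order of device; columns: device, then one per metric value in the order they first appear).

Columns: device plus the 2 distinct metric values (mem_gb, temp_c).
For example, row MG8 column mem_gb takes reading=50.8 from the long row (MG8, mem_gb).

device,mem_gb,temp_c
MG8,50.8,34.9
PZ1,-9.5,73.1
HD4,73.7,36.4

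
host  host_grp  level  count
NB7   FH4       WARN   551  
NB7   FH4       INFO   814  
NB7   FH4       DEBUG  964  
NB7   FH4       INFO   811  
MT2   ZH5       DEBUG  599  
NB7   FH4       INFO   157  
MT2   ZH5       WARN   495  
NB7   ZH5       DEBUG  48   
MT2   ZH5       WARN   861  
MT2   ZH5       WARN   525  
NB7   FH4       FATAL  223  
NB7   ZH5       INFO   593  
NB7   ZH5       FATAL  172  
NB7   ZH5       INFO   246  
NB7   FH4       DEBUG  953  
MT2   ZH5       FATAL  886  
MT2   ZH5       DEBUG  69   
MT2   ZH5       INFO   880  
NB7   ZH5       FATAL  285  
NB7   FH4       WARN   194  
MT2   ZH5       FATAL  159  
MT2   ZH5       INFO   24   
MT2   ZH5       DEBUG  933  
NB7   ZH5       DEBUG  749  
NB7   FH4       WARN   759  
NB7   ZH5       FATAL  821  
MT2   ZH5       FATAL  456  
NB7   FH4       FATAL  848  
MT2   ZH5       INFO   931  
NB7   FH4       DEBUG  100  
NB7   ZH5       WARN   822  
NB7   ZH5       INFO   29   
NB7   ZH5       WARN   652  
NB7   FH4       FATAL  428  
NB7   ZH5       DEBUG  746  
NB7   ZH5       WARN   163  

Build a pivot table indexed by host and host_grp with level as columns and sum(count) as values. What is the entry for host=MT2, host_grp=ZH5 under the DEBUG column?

Rows with host=MT2, host_grp=ZH5 and level=DEBUG: count values are 599, 69, 933.
599 + 69 + 933 = 1601.

1601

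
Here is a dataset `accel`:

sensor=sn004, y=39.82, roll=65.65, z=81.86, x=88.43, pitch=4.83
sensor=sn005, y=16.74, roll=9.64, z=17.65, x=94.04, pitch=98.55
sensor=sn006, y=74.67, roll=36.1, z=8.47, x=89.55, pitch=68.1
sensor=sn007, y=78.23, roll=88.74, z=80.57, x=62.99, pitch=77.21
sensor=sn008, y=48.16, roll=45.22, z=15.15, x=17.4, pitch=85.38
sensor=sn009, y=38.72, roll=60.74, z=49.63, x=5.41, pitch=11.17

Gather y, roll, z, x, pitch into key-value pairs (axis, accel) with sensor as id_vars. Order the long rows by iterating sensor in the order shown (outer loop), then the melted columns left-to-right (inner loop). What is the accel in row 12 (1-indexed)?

30 rows total (6 × 5). Row 12: index ⌊(12-1)/5⌋ = 2 into sensor → sn006; (12-1) mod 5 = 1 into the melted columns → roll.
So row 12 is (sn006, roll, 36.1); accel = 36.1.

36.1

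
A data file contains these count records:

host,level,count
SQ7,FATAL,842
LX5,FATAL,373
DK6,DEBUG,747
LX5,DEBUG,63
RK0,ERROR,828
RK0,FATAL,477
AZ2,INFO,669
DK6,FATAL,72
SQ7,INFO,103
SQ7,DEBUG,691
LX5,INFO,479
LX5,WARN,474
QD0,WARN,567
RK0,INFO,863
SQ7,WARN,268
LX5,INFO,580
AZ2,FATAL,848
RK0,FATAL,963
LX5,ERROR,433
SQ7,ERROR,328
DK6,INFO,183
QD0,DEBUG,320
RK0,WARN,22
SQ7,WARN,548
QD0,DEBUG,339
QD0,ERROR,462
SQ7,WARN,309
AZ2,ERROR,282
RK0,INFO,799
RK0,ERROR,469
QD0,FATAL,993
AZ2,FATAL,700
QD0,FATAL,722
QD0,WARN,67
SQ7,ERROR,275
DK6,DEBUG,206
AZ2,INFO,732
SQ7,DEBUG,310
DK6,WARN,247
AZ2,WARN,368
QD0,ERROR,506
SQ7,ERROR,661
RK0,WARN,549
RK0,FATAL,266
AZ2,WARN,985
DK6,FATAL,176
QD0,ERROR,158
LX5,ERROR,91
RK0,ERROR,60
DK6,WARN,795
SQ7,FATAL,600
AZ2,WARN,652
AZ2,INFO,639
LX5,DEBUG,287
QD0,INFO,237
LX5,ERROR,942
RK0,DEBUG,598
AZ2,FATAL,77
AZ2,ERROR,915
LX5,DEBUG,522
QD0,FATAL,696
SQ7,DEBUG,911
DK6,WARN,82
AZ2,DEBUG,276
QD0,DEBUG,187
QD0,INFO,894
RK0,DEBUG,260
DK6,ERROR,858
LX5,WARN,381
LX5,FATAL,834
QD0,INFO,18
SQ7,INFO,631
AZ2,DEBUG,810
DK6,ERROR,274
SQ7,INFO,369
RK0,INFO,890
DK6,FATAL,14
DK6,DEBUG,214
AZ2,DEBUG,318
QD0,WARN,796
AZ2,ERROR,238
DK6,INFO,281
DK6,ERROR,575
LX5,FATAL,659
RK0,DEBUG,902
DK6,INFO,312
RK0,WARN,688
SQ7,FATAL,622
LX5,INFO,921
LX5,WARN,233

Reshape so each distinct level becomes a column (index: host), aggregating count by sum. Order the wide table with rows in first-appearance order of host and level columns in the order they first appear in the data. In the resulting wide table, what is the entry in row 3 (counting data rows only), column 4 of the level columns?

With rows in first-appearance order of host, row 3 is host=DK6. level columns in first-appearance order: FATAL, DEBUG, ERROR, INFO, WARN; column 4 is INFO.
Long rows with host=DK6, level=INFO: 183 + 281 + 312 = 776.

776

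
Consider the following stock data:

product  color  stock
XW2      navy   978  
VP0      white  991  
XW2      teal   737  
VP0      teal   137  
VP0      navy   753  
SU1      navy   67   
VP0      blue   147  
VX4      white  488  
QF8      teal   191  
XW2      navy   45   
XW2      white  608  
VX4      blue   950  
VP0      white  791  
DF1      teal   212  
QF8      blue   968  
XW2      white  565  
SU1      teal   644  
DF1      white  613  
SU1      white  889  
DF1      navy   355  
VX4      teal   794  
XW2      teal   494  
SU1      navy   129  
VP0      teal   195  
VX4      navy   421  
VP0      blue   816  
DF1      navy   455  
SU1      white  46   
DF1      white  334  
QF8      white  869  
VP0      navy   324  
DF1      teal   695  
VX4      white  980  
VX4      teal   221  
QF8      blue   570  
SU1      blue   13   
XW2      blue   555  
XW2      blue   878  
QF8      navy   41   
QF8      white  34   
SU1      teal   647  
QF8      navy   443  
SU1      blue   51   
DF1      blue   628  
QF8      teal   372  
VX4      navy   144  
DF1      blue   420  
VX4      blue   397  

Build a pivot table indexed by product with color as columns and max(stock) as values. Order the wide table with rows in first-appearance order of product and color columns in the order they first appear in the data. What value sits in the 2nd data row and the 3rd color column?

With rows in first-appearance order of product, row 2 is product=VP0. color columns in first-appearance order: navy, white, teal, blue; column 3 is teal.
Long rows with product=VP0, color=teal: max(137, 195) = 195.

195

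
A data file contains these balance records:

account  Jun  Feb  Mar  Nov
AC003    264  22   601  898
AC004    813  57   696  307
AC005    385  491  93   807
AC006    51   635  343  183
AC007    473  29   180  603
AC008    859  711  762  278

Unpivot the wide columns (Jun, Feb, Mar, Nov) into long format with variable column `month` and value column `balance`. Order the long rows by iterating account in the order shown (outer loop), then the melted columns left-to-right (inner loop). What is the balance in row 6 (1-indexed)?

57

24 rows total (6 × 4). Row 6: index ⌊(6-1)/4⌋ = 1 into account → AC004; (6-1) mod 4 = 1 into the melted columns → Feb.
So row 6 is (AC004, Feb, 57); balance = 57.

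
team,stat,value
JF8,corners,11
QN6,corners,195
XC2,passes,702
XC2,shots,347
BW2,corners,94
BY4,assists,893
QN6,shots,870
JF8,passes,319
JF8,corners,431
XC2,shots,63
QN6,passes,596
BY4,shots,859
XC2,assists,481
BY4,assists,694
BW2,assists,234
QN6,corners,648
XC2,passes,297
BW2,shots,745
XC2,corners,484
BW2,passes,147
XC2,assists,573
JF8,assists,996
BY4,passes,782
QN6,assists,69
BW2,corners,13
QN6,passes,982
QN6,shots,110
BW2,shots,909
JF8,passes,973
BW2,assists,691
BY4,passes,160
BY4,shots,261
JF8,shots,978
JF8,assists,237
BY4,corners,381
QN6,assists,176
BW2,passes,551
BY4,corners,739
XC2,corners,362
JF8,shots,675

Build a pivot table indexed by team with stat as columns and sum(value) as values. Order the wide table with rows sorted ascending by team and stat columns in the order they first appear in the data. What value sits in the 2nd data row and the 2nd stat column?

With rows sorted ascending by team, row 2 is team=BY4. stat columns in first-appearance order: corners, passes, shots, assists; column 2 is passes.
Long rows with team=BY4, stat=passes: 782 + 160 = 942.

942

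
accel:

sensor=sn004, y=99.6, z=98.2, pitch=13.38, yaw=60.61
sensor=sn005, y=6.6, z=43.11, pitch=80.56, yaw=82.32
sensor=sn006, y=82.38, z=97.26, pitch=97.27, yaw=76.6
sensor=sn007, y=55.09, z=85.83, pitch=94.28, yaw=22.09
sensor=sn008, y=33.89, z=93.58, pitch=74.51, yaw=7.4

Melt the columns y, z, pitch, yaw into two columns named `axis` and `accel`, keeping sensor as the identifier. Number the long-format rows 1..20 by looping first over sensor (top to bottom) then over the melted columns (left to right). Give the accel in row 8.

20 rows total (5 × 4). Row 8: index ⌊(8-1)/4⌋ = 1 into sensor → sn005; (8-1) mod 4 = 3 into the melted columns → yaw.
So row 8 is (sn005, yaw, 82.32); accel = 82.32.

82.32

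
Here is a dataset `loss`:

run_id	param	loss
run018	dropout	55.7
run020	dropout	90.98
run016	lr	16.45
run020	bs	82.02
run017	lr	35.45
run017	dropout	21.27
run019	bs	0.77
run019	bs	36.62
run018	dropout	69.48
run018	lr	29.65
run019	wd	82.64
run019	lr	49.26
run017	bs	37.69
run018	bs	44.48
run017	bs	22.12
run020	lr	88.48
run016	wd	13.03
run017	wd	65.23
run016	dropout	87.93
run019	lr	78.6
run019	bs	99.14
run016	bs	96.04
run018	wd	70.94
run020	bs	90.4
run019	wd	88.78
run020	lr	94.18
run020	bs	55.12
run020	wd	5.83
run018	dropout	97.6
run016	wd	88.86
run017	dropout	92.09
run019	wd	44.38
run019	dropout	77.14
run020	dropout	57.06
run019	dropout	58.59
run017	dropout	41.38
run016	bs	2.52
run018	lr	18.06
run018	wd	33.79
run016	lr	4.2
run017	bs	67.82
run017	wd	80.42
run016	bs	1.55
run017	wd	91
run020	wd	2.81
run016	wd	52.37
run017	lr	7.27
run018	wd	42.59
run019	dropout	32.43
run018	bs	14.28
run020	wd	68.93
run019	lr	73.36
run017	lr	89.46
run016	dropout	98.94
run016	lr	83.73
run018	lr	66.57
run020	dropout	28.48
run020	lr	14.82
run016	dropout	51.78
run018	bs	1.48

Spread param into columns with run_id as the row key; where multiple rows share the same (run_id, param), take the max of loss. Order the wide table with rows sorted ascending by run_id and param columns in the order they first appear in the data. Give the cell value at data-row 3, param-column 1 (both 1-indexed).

With rows sorted ascending by run_id, row 3 is run_id=run018. param columns in first-appearance order: dropout, lr, bs, wd; column 1 is dropout.
Long rows with run_id=run018, param=dropout: max(55.7, 69.48, 97.6) = 97.6.

97.6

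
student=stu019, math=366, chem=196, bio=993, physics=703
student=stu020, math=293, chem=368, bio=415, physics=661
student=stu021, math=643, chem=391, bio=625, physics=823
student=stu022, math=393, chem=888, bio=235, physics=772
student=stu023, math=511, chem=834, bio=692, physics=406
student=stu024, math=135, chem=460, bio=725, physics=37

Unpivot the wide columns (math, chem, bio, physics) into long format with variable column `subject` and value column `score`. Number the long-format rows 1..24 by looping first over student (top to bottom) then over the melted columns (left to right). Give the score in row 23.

24 rows total (6 × 4). Row 23: index ⌊(23-1)/4⌋ = 5 into student → stu024; (23-1) mod 4 = 2 into the melted columns → bio.
So row 23 is (stu024, bio, 725); score = 725.

725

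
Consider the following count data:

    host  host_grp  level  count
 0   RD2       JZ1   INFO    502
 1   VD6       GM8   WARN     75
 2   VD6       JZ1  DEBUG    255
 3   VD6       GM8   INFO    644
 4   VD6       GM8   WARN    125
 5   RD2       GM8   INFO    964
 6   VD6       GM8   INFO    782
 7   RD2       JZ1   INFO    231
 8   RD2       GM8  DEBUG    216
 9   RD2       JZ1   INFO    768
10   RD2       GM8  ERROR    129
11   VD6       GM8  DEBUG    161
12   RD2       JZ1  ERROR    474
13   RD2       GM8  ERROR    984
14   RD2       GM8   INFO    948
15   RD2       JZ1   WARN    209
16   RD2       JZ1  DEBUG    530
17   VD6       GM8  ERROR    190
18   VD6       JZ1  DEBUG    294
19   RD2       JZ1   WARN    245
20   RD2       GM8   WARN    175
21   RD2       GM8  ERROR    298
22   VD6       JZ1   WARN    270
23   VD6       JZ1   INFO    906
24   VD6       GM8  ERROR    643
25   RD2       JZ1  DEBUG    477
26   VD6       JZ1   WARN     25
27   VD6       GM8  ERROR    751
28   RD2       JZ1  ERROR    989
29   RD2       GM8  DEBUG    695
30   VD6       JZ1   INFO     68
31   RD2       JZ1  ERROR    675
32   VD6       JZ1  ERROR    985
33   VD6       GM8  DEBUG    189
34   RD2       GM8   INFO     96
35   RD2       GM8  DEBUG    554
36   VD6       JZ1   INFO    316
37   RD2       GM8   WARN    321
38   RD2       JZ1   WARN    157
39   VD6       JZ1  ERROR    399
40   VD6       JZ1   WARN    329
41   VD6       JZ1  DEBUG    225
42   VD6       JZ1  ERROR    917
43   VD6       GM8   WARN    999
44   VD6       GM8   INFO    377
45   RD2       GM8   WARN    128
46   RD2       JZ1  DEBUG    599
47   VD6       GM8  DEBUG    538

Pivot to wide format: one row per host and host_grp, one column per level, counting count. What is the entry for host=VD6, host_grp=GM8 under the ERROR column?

Rows with host=VD6, host_grp=GM8 and level=ERROR: count values are 190, 643, 751.
3 rows match — count = 3.

3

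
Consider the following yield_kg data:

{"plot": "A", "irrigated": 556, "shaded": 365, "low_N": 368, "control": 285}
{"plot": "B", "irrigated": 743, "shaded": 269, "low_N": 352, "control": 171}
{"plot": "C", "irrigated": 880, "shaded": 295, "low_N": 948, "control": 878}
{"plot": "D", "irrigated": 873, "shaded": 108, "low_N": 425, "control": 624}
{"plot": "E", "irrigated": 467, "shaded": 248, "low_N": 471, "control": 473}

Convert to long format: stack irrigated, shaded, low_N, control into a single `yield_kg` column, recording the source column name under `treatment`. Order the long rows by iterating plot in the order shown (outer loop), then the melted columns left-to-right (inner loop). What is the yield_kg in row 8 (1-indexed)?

20 rows total (5 × 4). Row 8: index ⌊(8-1)/4⌋ = 1 into plot → B; (8-1) mod 4 = 3 into the melted columns → control.
So row 8 is (B, control, 171); yield_kg = 171.

171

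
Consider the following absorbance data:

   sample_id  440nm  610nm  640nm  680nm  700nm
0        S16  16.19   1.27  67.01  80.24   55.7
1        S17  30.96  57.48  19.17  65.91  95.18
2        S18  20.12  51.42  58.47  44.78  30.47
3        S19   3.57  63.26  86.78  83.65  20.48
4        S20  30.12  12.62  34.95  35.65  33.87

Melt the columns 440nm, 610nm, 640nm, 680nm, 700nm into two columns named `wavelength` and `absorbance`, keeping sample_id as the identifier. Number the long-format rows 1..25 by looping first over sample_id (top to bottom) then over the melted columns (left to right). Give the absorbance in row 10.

95.18

25 rows total (5 × 5). Row 10: index ⌊(10-1)/5⌋ = 1 into sample_id → S17; (10-1) mod 5 = 4 into the melted columns → 700nm.
So row 10 is (S17, 700nm, 95.18); absorbance = 95.18.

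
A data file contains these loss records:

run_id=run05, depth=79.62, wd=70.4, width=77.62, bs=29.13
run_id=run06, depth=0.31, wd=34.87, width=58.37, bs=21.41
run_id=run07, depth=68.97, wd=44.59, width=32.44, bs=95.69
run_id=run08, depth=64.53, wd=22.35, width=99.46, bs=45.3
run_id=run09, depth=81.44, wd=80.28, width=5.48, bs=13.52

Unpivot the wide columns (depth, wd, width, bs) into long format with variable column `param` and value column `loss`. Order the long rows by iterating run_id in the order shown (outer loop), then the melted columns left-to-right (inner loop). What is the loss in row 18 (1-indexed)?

20 rows total (5 × 4). Row 18: index ⌊(18-1)/4⌋ = 4 into run_id → run09; (18-1) mod 4 = 1 into the melted columns → wd.
So row 18 is (run09, wd, 80.28); loss = 80.28.

80.28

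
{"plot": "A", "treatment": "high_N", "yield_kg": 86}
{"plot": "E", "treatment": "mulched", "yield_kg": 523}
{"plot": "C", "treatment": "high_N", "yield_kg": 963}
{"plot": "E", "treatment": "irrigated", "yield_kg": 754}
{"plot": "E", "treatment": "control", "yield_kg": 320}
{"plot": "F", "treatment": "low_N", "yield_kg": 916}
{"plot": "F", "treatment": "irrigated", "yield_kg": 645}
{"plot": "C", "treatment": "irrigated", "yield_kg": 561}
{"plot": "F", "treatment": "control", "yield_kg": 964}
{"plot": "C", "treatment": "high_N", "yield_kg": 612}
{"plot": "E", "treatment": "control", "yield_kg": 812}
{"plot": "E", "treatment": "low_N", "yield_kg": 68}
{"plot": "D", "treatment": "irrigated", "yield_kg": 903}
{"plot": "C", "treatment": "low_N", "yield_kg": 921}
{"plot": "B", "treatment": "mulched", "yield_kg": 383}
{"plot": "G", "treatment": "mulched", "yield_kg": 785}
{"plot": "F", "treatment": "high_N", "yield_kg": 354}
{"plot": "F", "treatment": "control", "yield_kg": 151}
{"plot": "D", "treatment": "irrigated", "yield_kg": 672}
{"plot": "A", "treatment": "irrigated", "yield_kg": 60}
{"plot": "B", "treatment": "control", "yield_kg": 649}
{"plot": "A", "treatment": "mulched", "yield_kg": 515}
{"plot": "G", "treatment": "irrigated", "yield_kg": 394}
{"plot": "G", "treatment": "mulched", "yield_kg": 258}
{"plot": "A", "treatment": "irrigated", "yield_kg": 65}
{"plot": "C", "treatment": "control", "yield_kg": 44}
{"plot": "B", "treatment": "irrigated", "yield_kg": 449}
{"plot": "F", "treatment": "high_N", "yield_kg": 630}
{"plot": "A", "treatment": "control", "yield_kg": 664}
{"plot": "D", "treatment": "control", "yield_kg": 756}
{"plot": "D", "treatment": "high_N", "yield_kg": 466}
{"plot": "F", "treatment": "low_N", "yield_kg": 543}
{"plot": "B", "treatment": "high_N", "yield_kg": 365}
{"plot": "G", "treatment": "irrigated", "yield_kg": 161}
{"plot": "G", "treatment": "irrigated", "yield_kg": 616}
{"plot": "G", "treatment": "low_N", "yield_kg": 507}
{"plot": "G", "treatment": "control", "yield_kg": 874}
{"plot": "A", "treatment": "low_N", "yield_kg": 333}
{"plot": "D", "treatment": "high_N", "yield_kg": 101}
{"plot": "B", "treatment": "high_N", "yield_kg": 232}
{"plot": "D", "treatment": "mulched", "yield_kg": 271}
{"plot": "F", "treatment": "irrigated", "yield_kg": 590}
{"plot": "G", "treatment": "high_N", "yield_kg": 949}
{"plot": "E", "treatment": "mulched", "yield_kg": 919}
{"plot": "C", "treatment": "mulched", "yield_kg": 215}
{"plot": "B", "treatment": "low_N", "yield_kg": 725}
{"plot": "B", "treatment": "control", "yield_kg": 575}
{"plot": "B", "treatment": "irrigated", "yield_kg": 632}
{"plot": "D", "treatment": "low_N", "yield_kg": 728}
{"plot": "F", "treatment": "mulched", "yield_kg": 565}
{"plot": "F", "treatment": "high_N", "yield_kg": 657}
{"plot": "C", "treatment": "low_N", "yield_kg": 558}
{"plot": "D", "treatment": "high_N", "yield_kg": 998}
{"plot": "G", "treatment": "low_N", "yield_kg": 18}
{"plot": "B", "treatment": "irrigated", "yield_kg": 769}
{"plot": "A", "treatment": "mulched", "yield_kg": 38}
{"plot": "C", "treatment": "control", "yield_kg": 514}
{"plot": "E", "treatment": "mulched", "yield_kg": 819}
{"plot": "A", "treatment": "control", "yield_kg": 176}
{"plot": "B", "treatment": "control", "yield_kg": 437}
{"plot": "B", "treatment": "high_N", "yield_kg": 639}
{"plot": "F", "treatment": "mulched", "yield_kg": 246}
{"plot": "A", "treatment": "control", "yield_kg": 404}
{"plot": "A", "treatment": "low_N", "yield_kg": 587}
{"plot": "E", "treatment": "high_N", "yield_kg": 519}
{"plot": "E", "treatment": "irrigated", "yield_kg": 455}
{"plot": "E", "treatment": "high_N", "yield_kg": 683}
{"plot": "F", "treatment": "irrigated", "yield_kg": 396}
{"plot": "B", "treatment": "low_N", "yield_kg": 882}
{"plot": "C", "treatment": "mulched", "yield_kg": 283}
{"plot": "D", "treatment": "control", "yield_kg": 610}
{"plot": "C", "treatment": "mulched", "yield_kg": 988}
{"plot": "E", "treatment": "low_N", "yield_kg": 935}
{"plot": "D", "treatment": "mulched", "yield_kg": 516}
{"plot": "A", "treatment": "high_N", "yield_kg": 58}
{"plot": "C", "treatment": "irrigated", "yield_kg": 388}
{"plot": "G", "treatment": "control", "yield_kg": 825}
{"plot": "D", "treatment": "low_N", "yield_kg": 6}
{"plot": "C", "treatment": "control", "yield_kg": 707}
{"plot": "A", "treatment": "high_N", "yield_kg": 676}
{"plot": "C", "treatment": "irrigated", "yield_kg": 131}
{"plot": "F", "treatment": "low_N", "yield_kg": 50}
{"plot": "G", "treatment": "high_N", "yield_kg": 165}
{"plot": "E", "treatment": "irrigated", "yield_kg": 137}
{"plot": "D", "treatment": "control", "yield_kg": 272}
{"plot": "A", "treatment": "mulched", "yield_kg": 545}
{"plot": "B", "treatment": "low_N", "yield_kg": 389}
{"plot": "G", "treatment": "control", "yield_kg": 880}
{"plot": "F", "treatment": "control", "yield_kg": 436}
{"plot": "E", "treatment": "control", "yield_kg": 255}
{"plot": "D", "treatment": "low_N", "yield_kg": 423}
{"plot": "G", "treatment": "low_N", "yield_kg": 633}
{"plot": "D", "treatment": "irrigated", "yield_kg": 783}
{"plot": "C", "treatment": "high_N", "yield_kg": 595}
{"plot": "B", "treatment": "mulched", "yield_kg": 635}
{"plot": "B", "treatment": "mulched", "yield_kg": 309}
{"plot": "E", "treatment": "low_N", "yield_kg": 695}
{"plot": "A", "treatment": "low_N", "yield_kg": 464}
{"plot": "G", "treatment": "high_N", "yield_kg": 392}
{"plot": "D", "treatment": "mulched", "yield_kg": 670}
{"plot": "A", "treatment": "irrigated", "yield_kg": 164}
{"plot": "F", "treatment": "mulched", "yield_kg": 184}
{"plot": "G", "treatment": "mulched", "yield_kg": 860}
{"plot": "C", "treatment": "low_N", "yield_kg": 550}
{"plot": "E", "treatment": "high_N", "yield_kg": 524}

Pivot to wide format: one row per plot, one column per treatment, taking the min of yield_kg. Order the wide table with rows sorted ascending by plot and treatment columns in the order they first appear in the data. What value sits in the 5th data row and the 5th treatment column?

With rows sorted ascending by plot, row 5 is plot=E. treatment columns in first-appearance order: high_N, mulched, irrigated, control, low_N; column 5 is low_N.
Long rows with plot=E, treatment=low_N: min(68, 935, 695) = 68.

68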